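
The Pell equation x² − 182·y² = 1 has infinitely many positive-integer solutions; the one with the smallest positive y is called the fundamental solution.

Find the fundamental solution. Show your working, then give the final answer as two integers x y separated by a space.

√182 = [13; 2,26, …], period ℓ=2 (even) → k=1
a_0=13:  p_0=13·1+0=13,  q_0=13·0+1=1
a_1=2:  p_1=2·13+1=27,  q_1=2·1+0=2
fundamental: x₁=27, y₁=2  (since 729 − 182·4 = 1)

27 2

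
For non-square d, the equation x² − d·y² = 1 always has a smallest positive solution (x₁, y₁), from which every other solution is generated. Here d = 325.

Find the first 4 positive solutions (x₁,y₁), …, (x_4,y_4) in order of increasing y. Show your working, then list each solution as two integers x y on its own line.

649 36
842401 46728
1093435849 60652908
1419278889601 78727427856

[18; 36] for √325; ℓ=1 ⇒ convergent index 1
i=0: a=18 ⇒ p=18, q=1
i=1: a=36 ⇒ p=649, q=36
fundamental: x₁=649, y₁=36  (since 421201 − 325·1296 = 1)
n=2: (649,36)∘(649,36) = (649·649+325·36·36, 649·36+36·649) = (842401,46728)
n=3: (842401,46728)∘(649,36) = (649·842401+325·36·46728, 649·46728+36·842401) = (1093435849,60652908)
n=4: (1093435849,60652908)∘(649,36) = (649·1093435849+325·36·60652908, 649·60652908+36·1093435849) = (1419278889601,78727427856)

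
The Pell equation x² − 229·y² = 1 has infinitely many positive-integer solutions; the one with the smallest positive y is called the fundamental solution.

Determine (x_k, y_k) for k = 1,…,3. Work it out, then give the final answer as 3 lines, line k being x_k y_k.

5848201 386460
68402909872801 4520191516920
800067931842043513801 52869977098885735380

√229 = [15; 7,1,1,7,30, …], period ℓ=5 (odd) → k=9
i=0: a=15 ⇒ p=15, q=1
i=1: a=7 ⇒ p=106, q=7
i=2: a=1 ⇒ p=121, q=8
…
i=5: a=30 ⇒ p=51527, q=3405
…
i=8: a=1 ⇒ p=776325, q=51301
i=9: a=7 ⇒ p=5848201, q=386460
→ (5848201, 386460).  Check: 5848201²=34201454936401, 229·386460²=34201454936400, difference 1.
(x_2, y_2) = (5848201·5848201 + 229·386460·386460, 5848201·386460 + 386460·5848201) = (68402909872801, 4520191516920)
(x_3, y_3) = (5848201·68402909872801 + 229·386460·4520191516920, 5848201·4520191516920 + 386460·68402909872801) = (800067931842043513801, 52869977098885735380)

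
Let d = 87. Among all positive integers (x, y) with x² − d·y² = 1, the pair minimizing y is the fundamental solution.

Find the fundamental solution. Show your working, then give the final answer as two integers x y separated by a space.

[9; 3,18] for √87; ℓ=2 ⇒ convergent index 1
a_0=9:  p_0=9·1+0=9,  q_0=9·0+1=1
a_1=3:  p_1=3·9+1=28,  q_1=3·1+0=3
fundamental: x₁=28, y₁=3  (since 784 − 87·9 = 1)

28 3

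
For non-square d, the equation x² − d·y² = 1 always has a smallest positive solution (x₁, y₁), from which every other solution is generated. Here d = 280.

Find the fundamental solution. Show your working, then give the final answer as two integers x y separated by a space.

251 15

√280 → a₀=16, period (1,2,1,2,1,32); ℓ=6 even so k=5
i=0: a=16 ⇒ p=16, q=1
i=1: a=1 ⇒ p=17, q=1
i=2: a=2 ⇒ p=50, q=3
i=3: a=1 ⇒ p=67, q=4
i=4: a=2 ⇒ p=184, q=11
i=5: a=1 ⇒ p=251, q=15
fundamental: x₁=251, y₁=15  (since 63001 − 280·225 = 1)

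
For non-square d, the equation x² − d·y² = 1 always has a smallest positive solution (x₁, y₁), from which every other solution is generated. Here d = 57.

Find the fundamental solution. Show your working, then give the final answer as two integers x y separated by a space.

151 20

√57 → a₀=7, period (1,1,4,1,1,14); ℓ=6 even so k=5
k=0  a_k=7  p_k/q_k = 7/1
…
k=2  a_k=1  p_k/q_k = 15/2
k=3  a_k=4  p_k/q_k = 68/9
k=4  a_k=1  p_k/q_k = 83/11
k=5  a_k=1  p_k/q_k = 151/20
(x₁, y₁) = (151, 20);  151² − 57·20² = 1 ✓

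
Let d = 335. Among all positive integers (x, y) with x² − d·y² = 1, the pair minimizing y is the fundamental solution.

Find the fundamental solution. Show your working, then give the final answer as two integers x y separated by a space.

[18; 3,3,3,36] for √335; ℓ=4 ⇒ convergent index 3
i=0: a=18 ⇒ p=18, q=1
i=1: a=3 ⇒ p=55, q=3
i=2: a=3 ⇒ p=183, q=10
i=3: a=3 ⇒ p=604, q=33
(x₁, y₁) = (604, 33);  604² − 335·33² = 1 ✓

604 33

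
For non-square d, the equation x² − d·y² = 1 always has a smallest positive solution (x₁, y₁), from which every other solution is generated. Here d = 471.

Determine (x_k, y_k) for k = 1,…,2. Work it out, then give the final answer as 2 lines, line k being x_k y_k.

7838695 361188
122890278606049 5662485139320

√471 = [21; 1,2,2,1,3,…,2,1,42, …], period ℓ=14 (even) → k=13
i=0: a=21 ⇒ p=21, q=1
…
i=2: a=2 ⇒ p=65, q=3
i=3: a=2 ⇒ p=152, q=7
i=4: a=1 ⇒ p=217, q=10
i=5: a=3 ⇒ p=803, q=37
…
i=7: a=14 ⇒ p=48809, q=2249
i=8: a=4 ⇒ p=198665, q=9154
i=9: a=3 ⇒ p=644804, q=29711
i=10: a=1 ⇒ p=843469, q=38865
…
i=12: a=2 ⇒ p=5506953, q=253747
i=13: a=1 ⇒ p=7838695, q=361188
(x₁, y₁) = (7838695, 361188);  7838695² − 471·361188² = 1 ✓
k=2:  x_2 = 7838695·7838695+471·361188·361188 = 122890278606049,  y_2 = 7838695·361188+361188·7838695 = 5662485139320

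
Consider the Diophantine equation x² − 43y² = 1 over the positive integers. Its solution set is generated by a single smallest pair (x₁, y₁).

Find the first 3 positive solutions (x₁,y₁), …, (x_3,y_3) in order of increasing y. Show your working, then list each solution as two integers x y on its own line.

√43 = [6; 1,1,3,1,5,1,3,1,1,12, …], period ℓ=10 (even) → k=9
i=0: a=6 ⇒ p=6, q=1
i=1: a=1 ⇒ p=7, q=1
…
i=3: a=3 ⇒ p=46, q=7
i=4: a=1 ⇒ p=59, q=9
…
i=7: a=3 ⇒ p=1541, q=235
i=8: a=1 ⇒ p=1941, q=296
i=9: a=1 ⇒ p=3482, q=531
fundamental: x₁=3482, y₁=531  (since 12124324 − 43·281961 = 1)
k=2:  x_2 = 3482·3482+43·531·531 = 24248647,  y_2 = 3482·531+531·3482 = 3697884
k=3:  x_3 = 3482·24248647+43·531·3697884 = 168867574226,  y_3 = 3482·3697884+531·24248647 = 25752063645

3482 531
24248647 3697884
168867574226 25752063645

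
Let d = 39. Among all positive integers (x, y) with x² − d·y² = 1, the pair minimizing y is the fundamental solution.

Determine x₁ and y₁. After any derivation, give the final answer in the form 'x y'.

25 4

√39 = [6; 4,12, …], period ℓ=2 (even) → k=1
a_0=6:  p_0=6·1+0=6,  q_0=6·0+1=1
a_1=4:  p_1=4·6+1=25,  q_1=4·1+0=4
(x₁, y₁) = (25, 4);  25² − 39·4² = 1 ✓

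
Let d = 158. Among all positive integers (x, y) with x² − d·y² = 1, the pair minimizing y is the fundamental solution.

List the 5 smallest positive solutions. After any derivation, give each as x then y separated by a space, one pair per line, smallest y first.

√158 = [12; 1,1,3,12,3,1,1,24, …], period ℓ=8 (even) → k=7
a_0=12:  p_0=12·1+0=12,  q_0=12·0+1=1
a_1=1:  p_1=1·12+1=13,  q_1=1·1+0=1
a_2=1:  p_2=1·13+12=25,  q_2=1·1+1=2
…
a_4=12:  p_4=12·88+25=1081,  q_4=12·7+2=86
…
a_6=1:  p_6=1·3331+1081=4412,  q_6=1·265+86=351
a_7=1:  p_7=1·4412+3331=7743,  q_7=1·351+265=616
fundamental: x₁=7743, y₁=616  (since 59954049 − 158·379456 = 1)
(x_2, y_2) = (7743·7743 + 158·616·616, 7743·616 + 616·7743) = (119908097, 9539376)
(x_3, y_3) = (7743·119908097 + 158·616·9539376, 7743·9539376 + 616·119908097) = (1856896782399, 147726776120)
(x_4, y_4) = (7743·1856896782399 + 158·616·147726776120, 7743·147726776120 + 616·1856896782399) = (28755903452322817, 2287696845454944)
(x_5, y_5) = (7743·28755903452322817 + 158·616·2287696845454944, 7743·2287696845454944 + 616·28755903452322817) = (445313919005774361663, 35427273200988486664)

7743 616
119908097 9539376
1856896782399 147726776120
28755903452322817 2287696845454944
445313919005774361663 35427273200988486664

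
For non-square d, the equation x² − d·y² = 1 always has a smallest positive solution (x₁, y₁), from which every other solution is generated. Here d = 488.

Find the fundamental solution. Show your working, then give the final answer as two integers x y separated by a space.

243 11

d=488: √d = [22; 11,44] (ℓ=2, even), read p_1/q_1
step 0: (22, 1)  from 22·(1,0) + (0,1)
step 1: (243, 11)  from 11·(22,1) + (1,0)
fundamental: x₁=243, y₁=11  (since 59049 − 488·121 = 1)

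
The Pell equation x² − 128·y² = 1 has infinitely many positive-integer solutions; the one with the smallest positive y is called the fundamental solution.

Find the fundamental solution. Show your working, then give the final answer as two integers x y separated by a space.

577 51

d=128: √d = [11; 3,5,3,22] (ℓ=4, even), read p_3/q_3
step 0: (11, 1)  from 11·(1,0) + (0,1)
…
step 2: (181, 16)  from 5·(34,3) + (11,1)
step 3: (577, 51)  from 3·(181,16) + (34,3)
→ (577, 51).  Check: 577²=332929, 128·51²=332928, difference 1.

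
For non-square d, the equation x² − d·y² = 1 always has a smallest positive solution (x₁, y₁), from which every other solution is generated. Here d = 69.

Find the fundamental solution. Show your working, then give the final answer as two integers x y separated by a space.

7775 936

[8; 3,3,1,4,1,3,3,16] for √69; ℓ=8 ⇒ convergent index 7
i=0: a=8 ⇒ p=8, q=1
i=1: a=3 ⇒ p=25, q=3
i=2: a=3 ⇒ p=83, q=10
i=3: a=1 ⇒ p=108, q=13
i=4: a=4 ⇒ p=515, q=62
i=5: a=1 ⇒ p=623, q=75
i=6: a=3 ⇒ p=2384, q=287
i=7: a=3 ⇒ p=7775, q=936
→ (7775, 936).  Check: 7775²=60450625, 69·936²=60450624, difference 1.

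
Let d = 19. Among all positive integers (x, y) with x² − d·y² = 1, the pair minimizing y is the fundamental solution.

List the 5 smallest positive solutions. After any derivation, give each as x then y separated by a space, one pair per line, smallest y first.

170 39
57799 13260
19651490 4508361
6681448801 1532829480
2271672940850 521157514839

√19 = [4; 2,1,3,1,2,8, …], period ℓ=6 (even) → k=5
a_0=4:  p_0=4·1+0=4,  q_0=4·0+1=1
a_1=2:  p_1=2·4+1=9,  q_1=2·1+0=2
a_2=1:  p_2=1·9+4=13,  q_2=1·2+1=3
a_3=3:  p_3=3·13+9=48,  q_3=3·3+2=11
a_4=1:  p_4=1·48+13=61,  q_4=1·11+3=14
a_5=2:  p_5=2·61+48=170,  q_5=2·14+11=39
→ (170, 39).  Check: 170²=28900, 19·39²=28899, difference 1.
k=2:  x_2 = 170·170+19·39·39 = 57799,  y_2 = 170·39+39·170 = 13260
k=3:  x_3 = 170·57799+19·39·13260 = 19651490,  y_3 = 170·13260+39·57799 = 4508361
k=4:  x_4 = 170·19651490+19·39·4508361 = 6681448801,  y_4 = 170·4508361+39·19651490 = 1532829480
k=5:  x_5 = 170·6681448801+19·39·1532829480 = 2271672940850,  y_5 = 170·1532829480+39·6681448801 = 521157514839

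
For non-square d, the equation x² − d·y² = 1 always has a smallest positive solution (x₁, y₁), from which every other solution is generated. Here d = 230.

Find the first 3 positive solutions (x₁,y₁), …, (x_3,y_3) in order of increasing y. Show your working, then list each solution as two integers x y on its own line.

91 6
16561 1092
3014011 198738

√230 = [15; 6,30, …], period ℓ=2 (even) → k=1
i=0: a=15 ⇒ p=15, q=1
i=1: a=6 ⇒ p=91, q=6
(x₁, y₁) = (91, 6);  91² − 230·6² = 1 ✓
k=2:  x_2 = 91·91+230·6·6 = 16561,  y_2 = 91·6+6·91 = 1092
k=3:  x_3 = 91·16561+230·6·1092 = 3014011,  y_3 = 91·1092+6·16561 = 198738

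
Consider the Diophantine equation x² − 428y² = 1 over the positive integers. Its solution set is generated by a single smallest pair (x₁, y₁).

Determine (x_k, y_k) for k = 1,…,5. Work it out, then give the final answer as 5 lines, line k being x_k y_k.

√428 → a₀=20, period (1,2,4,1,5,10,5,1,4,2,1,40); ℓ=12 even so k=11
k=0  a_k=20  p_k/q_k = 20/1
k=1  a_k=1  p_k/q_k = 21/1
k=2  a_k=2  p_k/q_k = 62/3
k=3  a_k=4  p_k/q_k = 269/13
…
k=6  a_k=10  p_k/q_k = 19571/946
k=7  a_k=5  p_k/q_k = 99779/4823
k=8  a_k=1  p_k/q_k = 119350/5769
k=9  a_k=4  p_k/q_k = 577179/27899
k=10  a_k=2  p_k/q_k = 1273708/61567
k=11  a_k=1  p_k/q_k = 1850887/89466
(x₁, y₁) = (1850887, 89466);  1850887² − 428·89466² = 1 ✓
(1850887+89466√428)^2 = 6851565373537 + 331182912684√428
(1850887+89466√428)^3 = 25362946559057703751 + 1225964295417811950√428
(1850887+89466√428)^4 = 93887896135702420679780737 + 4538242753705644230486616√428
(1850887+89466√428)^5 = 347551772829818329662915600223687 + 16799549031354731501369944644834√428

1850887 89466
6851565373537 331182912684
25362946559057703751 1225964295417811950
93887896135702420679780737 4538242753705644230486616
347551772829818329662915600223687 16799549031354731501369944644834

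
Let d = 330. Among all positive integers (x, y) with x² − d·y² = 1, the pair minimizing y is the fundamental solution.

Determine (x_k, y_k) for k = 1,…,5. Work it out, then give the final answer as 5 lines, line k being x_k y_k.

√330 = [18; 6,36, …], period ℓ=2 (even) → k=1
a_0=18:  p_0=18·1+0=18,  q_0=18·0+1=1
a_1=6:  p_1=6·18+1=109,  q_1=6·1+0=6
fundamental: x₁=109, y₁=6  (since 11881 − 330·36 = 1)
n=2: (109,6)∘(109,6) = (109·109+330·6·6, 109·6+6·109) = (23761,1308)
n=3: (23761,1308)∘(109,6) = (109·23761+330·6·1308, 109·1308+6·23761) = (5179789,285138)
n=4: (5179789,285138)∘(109,6) = (109·5179789+330·6·285138, 109·285138+6·5179789) = (1129170241,62158776)
n=5: (1129170241,62158776)∘(109,6) = (109·1129170241+330·6·62158776, 109·62158776+6·1129170241) = (246153932749,13550328030)

109 6
23761 1308
5179789 285138
1129170241 62158776
246153932749 13550328030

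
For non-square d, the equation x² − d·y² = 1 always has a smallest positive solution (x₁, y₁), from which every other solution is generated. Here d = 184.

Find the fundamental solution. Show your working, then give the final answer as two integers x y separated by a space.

[13; 1,1,3,2,1,2,1,2,3,1,1,26] for √184; ℓ=12 ⇒ convergent index 11
a_0=13:  p_0=13·1+0=13,  q_0=13·0+1=1
…
a_2=1:  p_2=1·14+13=27,  q_2=1·1+1=2
a_3=3:  p_3=3·27+14=95,  q_3=3·2+1=7
…
a_5=1:  p_5=1·217+95=312,  q_5=1·16+7=23
a_6=2:  p_6=2·312+217=841,  q_6=2·23+16=62
a_7=1:  p_7=1·841+312=1153,  q_7=1·62+23=85
a_8=2:  p_8=2·1153+841=3147,  q_8=2·85+62=232
a_9=3:  p_9=3·3147+1153=10594,  q_9=3·232+85=781
a_10=1:  p_10=1·10594+3147=13741,  q_10=1·781+232=1013
a_11=1:  p_11=1·13741+10594=24335,  q_11=1·1013+781=1794
fundamental: x₁=24335, y₁=1794  (since 592192225 − 184·3218436 = 1)

24335 1794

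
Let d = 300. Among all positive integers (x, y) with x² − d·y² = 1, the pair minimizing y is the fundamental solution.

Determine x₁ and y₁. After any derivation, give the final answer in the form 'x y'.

√300 = [17; 3,8,3,34, …], period ℓ=4 (even) → k=3
k=0  a_k=17  p_k/q_k = 17/1
…
k=2  a_k=8  p_k/q_k = 433/25
k=3  a_k=3  p_k/q_k = 1351/78
→ (1351, 78).  Check: 1351²=1825201, 300·78²=1825200, difference 1.

1351 78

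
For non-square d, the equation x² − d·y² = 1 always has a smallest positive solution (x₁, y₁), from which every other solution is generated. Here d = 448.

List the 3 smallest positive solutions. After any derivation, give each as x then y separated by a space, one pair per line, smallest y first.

√448 = [21; 6,42, …], period ℓ=2 (even) → k=1
step 0: (21, 1)  from 21·(1,0) + (0,1)
step 1: (127, 6)  from 6·(21,1) + (1,0)
fundamental: x₁=127, y₁=6  (since 16129 − 448·36 = 1)
k=2:  x_2 = 127·127+448·6·6 = 32257,  y_2 = 127·6+6·127 = 1524
k=3:  x_3 = 127·32257+448·6·1524 = 8193151,  y_3 = 127·1524+6·32257 = 387090

127 6
32257 1524
8193151 387090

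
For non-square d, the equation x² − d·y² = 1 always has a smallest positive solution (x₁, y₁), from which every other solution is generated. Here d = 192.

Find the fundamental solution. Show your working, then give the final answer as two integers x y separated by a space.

√192 = [13; 1,5,1,26, …], period ℓ=4 (even) → k=3
step 0: (13, 1)  from 13·(1,0) + (0,1)
…
step 2: (83, 6)  from 5·(14,1) + (13,1)
step 3: (97, 7)  from 1·(83,6) + (14,1)
→ (97, 7).  Check: 97²=9409, 192·7²=9408, difference 1.

97 7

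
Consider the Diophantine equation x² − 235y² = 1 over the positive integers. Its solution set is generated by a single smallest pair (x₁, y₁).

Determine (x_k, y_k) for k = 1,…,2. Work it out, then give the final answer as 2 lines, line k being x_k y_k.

46 3
4231 276

[15; 3,30] for √235; ℓ=2 ⇒ convergent index 1
k=0  a_k=15  p_k/q_k = 15/1
k=1  a_k=3  p_k/q_k = 46/3
fundamental: x₁=46, y₁=3  (since 2116 − 235·9 = 1)
(46+3√235)^2 = 4231 + 276√235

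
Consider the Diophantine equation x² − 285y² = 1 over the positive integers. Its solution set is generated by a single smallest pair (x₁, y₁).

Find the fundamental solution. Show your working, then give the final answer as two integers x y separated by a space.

√285 = [16; 1,7,2,7,1,32, …], period ℓ=6 (even) → k=5
k=0  a_k=16  p_k/q_k = 16/1
…
k=2  a_k=7  p_k/q_k = 135/8
…
k=4  a_k=7  p_k/q_k = 2144/127
k=5  a_k=1  p_k/q_k = 2431/144
fundamental: x₁=2431, y₁=144  (since 5909761 − 285·20736 = 1)

2431 144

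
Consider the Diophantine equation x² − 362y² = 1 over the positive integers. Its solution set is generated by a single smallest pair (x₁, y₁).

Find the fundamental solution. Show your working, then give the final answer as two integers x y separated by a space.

723 38

d=362: √d = [19; 38] (ℓ=1, odd), read p_1/q_1
k=0  a_k=19  p_k/q_k = 19/1
k=1  a_k=38  p_k/q_k = 723/38
→ (723, 38).  Check: 723²=522729, 362·38²=522728, difference 1.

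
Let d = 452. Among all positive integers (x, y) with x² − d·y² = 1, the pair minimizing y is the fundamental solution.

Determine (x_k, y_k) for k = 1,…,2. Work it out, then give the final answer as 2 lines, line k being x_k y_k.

[21; 3,1,5,3,10,3,5,1,3,42] for √452; ℓ=10 ⇒ convergent index 9
step 0: (21, 1)  from 21·(1,0) + (0,1)
step 1: (64, 3)  from 3·(21,1) + (1,0)
step 2: (85, 4)  from 1·(64,3) + (21,1)
…
step 5: (16009, 753)  from 10·(1552,73) + (489,23)
…
step 8: (313483, 14745)  from 1·(263904,12413) + (49579,2332)
step 9: (1204353, 56648)  from 3·(313483,14745) + (263904,12413)
(x₁, y₁) = (1204353, 56648);  1204353² − 452·56648² = 1 ✓
(1204353+56648√452)^2 = 2900932297217 + 136448377488√452

1204353 56648
2900932297217 136448377488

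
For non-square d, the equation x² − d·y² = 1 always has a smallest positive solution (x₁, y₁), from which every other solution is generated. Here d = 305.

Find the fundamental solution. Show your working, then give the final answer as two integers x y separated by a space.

489 28

√305 = [17; 2,6,2,34, …], period ℓ=4 (even) → k=3
i=0: a=17 ⇒ p=17, q=1
i=1: a=2 ⇒ p=35, q=2
i=2: a=6 ⇒ p=227, q=13
i=3: a=2 ⇒ p=489, q=28
→ (489, 28).  Check: 489²=239121, 305·28²=239120, difference 1.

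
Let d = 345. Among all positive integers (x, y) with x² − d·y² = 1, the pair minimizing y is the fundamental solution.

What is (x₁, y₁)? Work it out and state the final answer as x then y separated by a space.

6761 364

√345 → a₀=18, period (1,1,2,1,6,1,2,1,1,36); ℓ=10 even so k=9
i=0: a=18 ⇒ p=18, q=1
i=1: a=1 ⇒ p=19, q=1
…
i=3: a=2 ⇒ p=93, q=5
…
i=5: a=6 ⇒ p=873, q=47
…
i=7: a=2 ⇒ p=2879, q=155
i=8: a=1 ⇒ p=3882, q=209
i=9: a=1 ⇒ p=6761, q=364
fundamental: x₁=6761, y₁=364  (since 45711121 − 345·132496 = 1)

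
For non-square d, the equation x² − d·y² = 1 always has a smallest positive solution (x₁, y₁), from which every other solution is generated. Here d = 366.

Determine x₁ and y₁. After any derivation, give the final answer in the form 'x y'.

907925 47458

d=366: √d = [19; 7,1,1,1,2,12,2,1,1,1,7,38] (ℓ=12, even), read p_11/q_11
k=0  a_k=19  p_k/q_k = 19/1
k=1  a_k=7  p_k/q_k = 134/7
k=2  a_k=1  p_k/q_k = 153/8
k=3  a_k=1  p_k/q_k = 287/15
…
k=6  a_k=12  p_k/q_k = 14444/755
…
k=8  a_k=1  p_k/q_k = 44499/2326
k=9  a_k=1  p_k/q_k = 74554/3897
k=10  a_k=1  p_k/q_k = 119053/6223
k=11  a_k=7  p_k/q_k = 907925/47458
→ (907925, 47458).  Check: 907925²=824327805625, 366·47458²=824327805624, difference 1.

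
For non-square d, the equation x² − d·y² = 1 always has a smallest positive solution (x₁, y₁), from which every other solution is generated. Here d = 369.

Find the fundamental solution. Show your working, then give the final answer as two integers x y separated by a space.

8396801 437120

√369 → a₀=19, period (4,1,3,2,7,4,7,2,3,1,4,38); ℓ=12 even so k=11
k=0  a_k=19  p_k/q_k = 19/1
…
k=2  a_k=1  p_k/q_k = 96/5
k=3  a_k=3  p_k/q_k = 365/19
…
k=5  a_k=7  p_k/q_k = 6147/320
k=6  a_k=4  p_k/q_k = 25414/1323
…
k=8  a_k=2  p_k/q_k = 393504/20485
k=9  a_k=3  p_k/q_k = 1364557/71036
k=10  a_k=1  p_k/q_k = 1758061/91521
k=11  a_k=4  p_k/q_k = 8396801/437120
fundamental: x₁=8396801, y₁=437120  (since 70506267033601 − 369·191073894400 = 1)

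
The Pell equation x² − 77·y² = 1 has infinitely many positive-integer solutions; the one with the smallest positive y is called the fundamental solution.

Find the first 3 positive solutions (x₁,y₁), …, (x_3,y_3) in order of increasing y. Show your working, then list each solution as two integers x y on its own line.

351 40
246401 28080
172973151 19712120

[8; 1,3,2,3,1,16] for √77; ℓ=6 ⇒ convergent index 5
k=0  a_k=8  p_k/q_k = 8/1
k=1  a_k=1  p_k/q_k = 9/1
k=2  a_k=3  p_k/q_k = 35/4
k=3  a_k=2  p_k/q_k = 79/9
k=4  a_k=3  p_k/q_k = 272/31
k=5  a_k=1  p_k/q_k = 351/40
fundamental: x₁=351, y₁=40  (since 123201 − 77·1600 = 1)
k=2:  x_2 = 351·351+77·40·40 = 246401,  y_2 = 351·40+40·351 = 28080
k=3:  x_3 = 351·246401+77·40·28080 = 172973151,  y_3 = 351·28080+40·246401 = 19712120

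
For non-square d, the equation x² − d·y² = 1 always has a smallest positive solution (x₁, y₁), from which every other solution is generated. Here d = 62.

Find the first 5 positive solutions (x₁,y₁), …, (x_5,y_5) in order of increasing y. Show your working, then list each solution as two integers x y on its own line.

63 8
7937 1008
999999 127000
125991937 16000992
15873984063 2015997992

[7; 1,6,1,14] for √62; ℓ=4 ⇒ convergent index 3
step 0: (7, 1)  from 7·(1,0) + (0,1)
step 1: (8, 1)  from 1·(7,1) + (1,0)
step 2: (55, 7)  from 6·(8,1) + (7,1)
step 3: (63, 8)  from 1·(55,7) + (8,1)
→ (63, 8).  Check: 63²=3969, 62·8²=3968, difference 1.
k=2:  x_2 = 63·63+62·8·8 = 7937,  y_2 = 63·8+8·63 = 1008
k=3:  x_3 = 63·7937+62·8·1008 = 999999,  y_3 = 63·1008+8·7937 = 127000
k=4:  x_4 = 63·999999+62·8·127000 = 125991937,  y_4 = 63·127000+8·999999 = 16000992
k=5:  x_5 = 63·125991937+62·8·16000992 = 15873984063,  y_5 = 63·16000992+8·125991937 = 2015997992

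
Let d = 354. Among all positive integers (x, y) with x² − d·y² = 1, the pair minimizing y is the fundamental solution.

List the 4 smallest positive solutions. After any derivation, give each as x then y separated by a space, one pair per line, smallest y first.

√354 → a₀=18, period (1,4,2,2,18,2,2,4,1,36); ℓ=10 even so k=9
k=0  a_k=18  p_k/q_k = 18/1
…
k=6  a_k=2  p_k/q_k = 19210/1021
…
k=8  a_k=4  p_k/q_k = 210294/11177
k=9  a_k=1  p_k/q_k = 258065/13716
(x₁, y₁) = (258065, 13716);  258065² − 354·13716² = 1 ✓
k=2:  x_2 = 258065·258065+354·13716·13716 = 133195088449,  y_2 = 258065·13716+13716·258065 = 7079239080
k=3:  x_3 = 258065·133195088449+354·13716·7079239080 = 68745981000924305,  y_3 = 258065·7079239080+13716·133195088449 = 3653807666346684
k=4:  x_4 = 258065·68745981000924305+354·13716·3653807666346684 = 35481863173873866451201,  y_4 = 258065·3653807666346684+13716·68745981000924305 = 1885839750824434773840

258065 13716
133195088449 7079239080
68745981000924305 3653807666346684
35481863173873866451201 1885839750824434773840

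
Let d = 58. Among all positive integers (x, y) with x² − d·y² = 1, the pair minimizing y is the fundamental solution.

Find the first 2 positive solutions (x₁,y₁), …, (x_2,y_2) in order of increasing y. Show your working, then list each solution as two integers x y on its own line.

19603 2574
768555217 100916244

√58 → a₀=7, period (1,1,1,1,1,1,14); ℓ=7 odd so k=13
k=0  a_k=7  p_k/q_k = 7/1
k=1  a_k=1  p_k/q_k = 8/1
…
k=4  a_k=1  p_k/q_k = 38/5
…
k=6  a_k=1  p_k/q_k = 99/13
k=7  a_k=14  p_k/q_k = 1447/190
k=8  a_k=1  p_k/q_k = 1546/203
k=9  a_k=1  p_k/q_k = 2993/393
k=10  a_k=1  p_k/q_k = 4539/596
…
k=12  a_k=1  p_k/q_k = 12071/1585
k=13  a_k=1  p_k/q_k = 19603/2574
fundamental: x₁=19603, y₁=2574  (since 384277609 − 58·6625476 = 1)
n=2: (19603,2574)∘(19603,2574) = (19603·19603+58·2574·2574, 19603·2574+2574·19603) = (768555217,100916244)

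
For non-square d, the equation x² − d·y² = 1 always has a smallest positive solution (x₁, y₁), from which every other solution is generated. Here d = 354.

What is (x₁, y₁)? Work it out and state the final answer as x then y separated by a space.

258065 13716

[18; 1,4,2,2,18,2,2,4,1,36] for √354; ℓ=10 ⇒ convergent index 9
i=0: a=18 ⇒ p=18, q=1
…
i=2: a=4 ⇒ p=94, q=5
i=3: a=2 ⇒ p=207, q=11
i=4: a=2 ⇒ p=508, q=27
…
i=7: a=2 ⇒ p=47771, q=2539
i=8: a=4 ⇒ p=210294, q=11177
i=9: a=1 ⇒ p=258065, q=13716
→ (258065, 13716).  Check: 258065²=66597544225, 354·13716²=66597544224, difference 1.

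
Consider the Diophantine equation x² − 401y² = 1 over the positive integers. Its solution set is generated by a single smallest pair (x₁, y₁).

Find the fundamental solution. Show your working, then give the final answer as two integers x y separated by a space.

[20; 40] for √401; ℓ=1 ⇒ convergent index 1
k=0  a_k=20  p_k/q_k = 20/1
k=1  a_k=40  p_k/q_k = 801/40
(x₁, y₁) = (801, 40);  801² − 401·40² = 1 ✓

801 40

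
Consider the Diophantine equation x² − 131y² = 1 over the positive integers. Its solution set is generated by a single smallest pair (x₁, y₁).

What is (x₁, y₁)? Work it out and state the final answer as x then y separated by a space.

[11; 2,4,11,4,2,22] for √131; ℓ=6 ⇒ convergent index 5
step 0: (11, 1)  from 11·(1,0) + (0,1)
step 1: (23, 2)  from 2·(11,1) + (1,0)
…
step 3: (1156, 101)  from 11·(103,9) + (23,2)
step 4: (4727, 413)  from 4·(1156,101) + (103,9)
step 5: (10610, 927)  from 2·(4727,413) + (1156,101)
fundamental: x₁=10610, y₁=927  (since 112572100 − 131·859329 = 1)

10610 927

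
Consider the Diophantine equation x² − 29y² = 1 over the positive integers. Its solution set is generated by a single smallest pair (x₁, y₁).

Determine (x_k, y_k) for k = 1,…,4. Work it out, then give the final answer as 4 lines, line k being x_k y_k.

√29 → a₀=5, period (2,1,1,2,10); ℓ=5 odd so k=9
k=0  a_k=5  p_k/q_k = 5/1
k=1  a_k=2  p_k/q_k = 11/2
k=2  a_k=1  p_k/q_k = 16/3
k=3  a_k=1  p_k/q_k = 27/5
k=4  a_k=2  p_k/q_k = 70/13
…
k=6  a_k=2  p_k/q_k = 1524/283
k=7  a_k=1  p_k/q_k = 2251/418
k=8  a_k=1  p_k/q_k = 3775/701
k=9  a_k=2  p_k/q_k = 9801/1820
fundamental: x₁=9801, y₁=1820  (since 96059601 − 29·3312400 = 1)
(9801+1820√29)^2 = 192119201 + 35675640√29
(9801+1820√29)^3 = 3765920568201 + 699313893460√29
(9801+1820√29)^4 = 73819574785756801 + 13707950903927280√29

9801 1820
192119201 35675640
3765920568201 699313893460
73819574785756801 13707950903927280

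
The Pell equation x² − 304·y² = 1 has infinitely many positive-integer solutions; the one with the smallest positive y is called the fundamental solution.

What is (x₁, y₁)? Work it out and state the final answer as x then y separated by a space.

57799 3315

√304 → a₀=17, period (2,3,2,1,1,1,1,1,2,3,2,34); ℓ=12 even so k=11
a_0=17:  p_0=17·1+0=17,  q_0=17·0+1=1
a_1=2:  p_1=2·17+1=35,  q_1=2·1+0=2
…
a_3=2:  p_3=2·122+35=279,  q_3=2·7+2=16
a_4=1:  p_4=1·279+122=401,  q_4=1·16+7=23
…
a_7=1:  p_7=1·1081+680=1761,  q_7=1·62+39=101
…
a_9=2:  p_9=2·2842+1761=7445,  q_9=2·163+101=427
a_10=3:  p_10=3·7445+2842=25177,  q_10=3·427+163=1444
a_11=2:  p_11=2·25177+7445=57799,  q_11=2·1444+427=3315
fundamental: x₁=57799, y₁=3315  (since 3340724401 − 304·10989225 = 1)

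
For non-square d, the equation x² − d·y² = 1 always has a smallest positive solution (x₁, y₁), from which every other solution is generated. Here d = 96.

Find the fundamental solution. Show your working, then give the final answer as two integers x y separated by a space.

√96 → a₀=9, period (1,3,1,18); ℓ=4 even so k=3
k=0  a_k=9  p_k/q_k = 9/1
k=1  a_k=1  p_k/q_k = 10/1
k=2  a_k=3  p_k/q_k = 39/4
k=3  a_k=1  p_k/q_k = 49/5
fundamental: x₁=49, y₁=5  (since 2401 − 96·25 = 1)

49 5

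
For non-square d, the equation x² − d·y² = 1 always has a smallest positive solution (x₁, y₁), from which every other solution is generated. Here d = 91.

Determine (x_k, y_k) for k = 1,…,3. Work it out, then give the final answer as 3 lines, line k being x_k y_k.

√91 = [9; 1,1,5,1,5,1,1,18, …], period ℓ=8 (even) → k=7
a_0=9:  p_0=9·1+0=9,  q_0=9·0+1=1
…
a_2=1:  p_2=1·10+9=19,  q_2=1·1+1=2
…
a_6=1:  p_6=1·725+124=849,  q_6=1·76+13=89
a_7=1:  p_7=1·849+725=1574,  q_7=1·89+76=165
(x₁, y₁) = (1574, 165);  1574² − 91·165² = 1 ✓
n=2: (1574,165)∘(1574,165) = (1574·1574+91·165·165, 1574·165+165·1574) = (4954951,519420)
n=3: (4954951,519420)∘(1574,165) = (1574·4954951+91·165·519420, 1574·519420+165·4954951) = (15598184174,1635133995)

1574 165
4954951 519420
15598184174 1635133995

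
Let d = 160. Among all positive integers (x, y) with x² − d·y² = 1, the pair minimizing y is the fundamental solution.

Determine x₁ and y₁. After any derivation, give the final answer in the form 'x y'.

d=160: √d = [12; 1,1,1,5,1,1,1,24] (ℓ=8, even), read p_7/q_7
step 0: (12, 1)  from 12·(1,0) + (0,1)
…
step 3: (38, 3)  from 1·(25,2) + (13,1)
…
step 6: (468, 37)  from 1·(253,20) + (215,17)
step 7: (721, 57)  from 1·(468,37) + (253,20)
(x₁, y₁) = (721, 57);  721² − 160·57² = 1 ✓

721 57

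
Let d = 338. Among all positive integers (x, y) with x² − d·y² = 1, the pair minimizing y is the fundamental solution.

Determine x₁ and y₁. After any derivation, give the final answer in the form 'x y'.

114243 6214

√338 = [18; 2,1,1,2,36, …], period ℓ=5 (odd) → k=9
step 0: (18, 1)  from 18·(1,0) + (0,1)
step 1: (37, 2)  from 2·(18,1) + (1,0)
step 2: (55, 3)  from 1·(37,2) + (18,1)
…
step 4: (239, 13)  from 2·(92,5) + (55,3)
…
step 7: (26327, 1432)  from 1·(17631,959) + (8696,473)
step 8: (43958, 2391)  from 1·(26327,1432) + (17631,959)
step 9: (114243, 6214)  from 2·(43958,2391) + (26327,1432)
→ (114243, 6214).  Check: 114243²=13051463049, 338·6214²=13051463048, difference 1.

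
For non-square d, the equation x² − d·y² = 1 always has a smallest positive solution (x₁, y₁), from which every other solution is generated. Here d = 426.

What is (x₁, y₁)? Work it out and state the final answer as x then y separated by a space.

88751 4300

[20; 1,1,1,3,2,6,2,3,1,1,1,40] for √426; ℓ=12 ⇒ convergent index 11
a_0=20:  p_0=20·1+0=20,  q_0=20·0+1=1
…
a_2=1:  p_2=1·21+20=41,  q_2=1·1+1=2
…
a_4=3:  p_4=3·62+41=227,  q_4=3·3+2=11
…
a_6=6:  p_6=6·516+227=3323,  q_6=6·25+11=161
a_7=2:  p_7=2·3323+516=7162,  q_7=2·161+25=347
…
a_10=1:  p_10=1·31971+24809=56780,  q_10=1·1549+1202=2751
a_11=1:  p_11=1·56780+31971=88751,  q_11=1·2751+1549=4300
→ (88751, 4300).  Check: 88751²=7876740001, 426·4300²=7876740000, difference 1.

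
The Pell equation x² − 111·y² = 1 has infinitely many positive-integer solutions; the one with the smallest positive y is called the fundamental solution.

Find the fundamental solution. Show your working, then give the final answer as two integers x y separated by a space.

295 28

[10; 1,1,6,1,1,20] for √111; ℓ=6 ⇒ convergent index 5
a_0=10:  p_0=10·1+0=10,  q_0=10·0+1=1
…
a_4=1:  p_4=1·137+21=158,  q_4=1·13+2=15
a_5=1:  p_5=1·158+137=295,  q_5=1·15+13=28
→ (295, 28).  Check: 295²=87025, 111·28²=87024, difference 1.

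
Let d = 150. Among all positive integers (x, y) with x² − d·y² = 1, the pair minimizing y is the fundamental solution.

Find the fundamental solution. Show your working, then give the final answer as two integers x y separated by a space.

49 4

√150 = [12; 4,24, …], period ℓ=2 (even) → k=1
a_0=12:  p_0=12·1+0=12,  q_0=12·0+1=1
a_1=4:  p_1=4·12+1=49,  q_1=4·1+0=4
(x₁, y₁) = (49, 4);  49² − 150·4² = 1 ✓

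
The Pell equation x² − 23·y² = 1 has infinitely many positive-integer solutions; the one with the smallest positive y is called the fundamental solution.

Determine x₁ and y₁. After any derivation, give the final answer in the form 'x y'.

24 5

[4; 1,3,1,8] for √23; ℓ=4 ⇒ convergent index 3
step 0: (4, 1)  from 4·(1,0) + (0,1)
step 1: (5, 1)  from 1·(4,1) + (1,0)
step 2: (19, 4)  from 3·(5,1) + (4,1)
step 3: (24, 5)  from 1·(19,4) + (5,1)
fundamental: x₁=24, y₁=5  (since 576 − 23·25 = 1)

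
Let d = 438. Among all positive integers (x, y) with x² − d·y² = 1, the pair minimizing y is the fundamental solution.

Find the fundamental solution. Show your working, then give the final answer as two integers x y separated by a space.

293 14

d=438: √d = [20; 1,12,1,40] (ℓ=4, even), read p_3/q_3
a_0=20:  p_0=20·1+0=20,  q_0=20·0+1=1
a_1=1:  p_1=1·20+1=21,  q_1=1·1+0=1
a_2=12:  p_2=12·21+20=272,  q_2=12·1+1=13
a_3=1:  p_3=1·272+21=293,  q_3=1·13+1=14
fundamental: x₁=293, y₁=14  (since 85849 − 438·196 = 1)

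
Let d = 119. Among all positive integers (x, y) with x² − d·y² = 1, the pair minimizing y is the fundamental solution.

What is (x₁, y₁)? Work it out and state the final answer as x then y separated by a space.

120 11

√119 → a₀=10, period (1,9,1,20); ℓ=4 even so k=3
i=0: a=10 ⇒ p=10, q=1
…
i=2: a=9 ⇒ p=109, q=10
i=3: a=1 ⇒ p=120, q=11
→ (120, 11).  Check: 120²=14400, 119·11²=14399, difference 1.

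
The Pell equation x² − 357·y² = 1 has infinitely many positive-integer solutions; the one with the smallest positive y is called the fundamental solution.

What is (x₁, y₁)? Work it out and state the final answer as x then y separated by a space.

3401 180

[18; 1,8,2,8,1,36] for √357; ℓ=6 ⇒ convergent index 5
step 0: (18, 1)  from 18·(1,0) + (0,1)
…
step 3: (359, 19)  from 2·(170,9) + (19,1)
step 4: (3042, 161)  from 8·(359,19) + (170,9)
step 5: (3401, 180)  from 1·(3042,161) + (359,19)
fundamental: x₁=3401, y₁=180  (since 11566801 − 357·32400 = 1)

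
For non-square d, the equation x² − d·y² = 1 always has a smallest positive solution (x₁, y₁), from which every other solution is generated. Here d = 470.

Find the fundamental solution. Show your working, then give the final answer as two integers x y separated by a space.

[21; 1,2,8,2,1,42] for √470; ℓ=6 ⇒ convergent index 5
a_0=21:  p_0=21·1+0=21,  q_0=21·0+1=1
…
a_3=8:  p_3=8·65+22=542,  q_3=8·3+1=25
a_4=2:  p_4=2·542+65=1149,  q_4=2·25+3=53
a_5=1:  p_5=1·1149+542=1691,  q_5=1·53+25=78
(x₁, y₁) = (1691, 78);  1691² − 470·78² = 1 ✓

1691 78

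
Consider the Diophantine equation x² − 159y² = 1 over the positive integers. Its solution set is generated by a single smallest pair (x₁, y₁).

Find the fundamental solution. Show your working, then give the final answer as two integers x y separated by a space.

d=159: √d = [12; 1,1,1,1,3,1,1,1,1,24] (ℓ=10, even), read p_9/q_9
a_0=12:  p_0=12·1+0=12,  q_0=12·0+1=1
a_1=1:  p_1=1·12+1=13,  q_1=1·1+0=1
…
a_8=1:  p_8=1·517+290=807,  q_8=1·41+23=64
a_9=1:  p_9=1·807+517=1324,  q_9=1·64+41=105
→ (1324, 105).  Check: 1324²=1752976, 159·105²=1752975, difference 1.

1324 105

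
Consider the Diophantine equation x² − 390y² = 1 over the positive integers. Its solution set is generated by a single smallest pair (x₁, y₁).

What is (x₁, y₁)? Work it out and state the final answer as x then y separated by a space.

√390 = [19; 1,2,1,38, …], period ℓ=4 (even) → k=3
i=0: a=19 ⇒ p=19, q=1
…
i=2: a=2 ⇒ p=59, q=3
i=3: a=1 ⇒ p=79, q=4
fundamental: x₁=79, y₁=4  (since 6241 − 390·16 = 1)

79 4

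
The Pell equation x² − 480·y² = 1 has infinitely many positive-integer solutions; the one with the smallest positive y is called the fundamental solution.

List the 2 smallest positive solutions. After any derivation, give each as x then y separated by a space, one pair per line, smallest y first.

d=480: √d = [21; 1,9,1,42] (ℓ=4, even), read p_3/q_3
step 0: (21, 1)  from 21·(1,0) + (0,1)
step 1: (22, 1)  from 1·(21,1) + (1,0)
step 2: (219, 10)  from 9·(22,1) + (21,1)
step 3: (241, 11)  from 1·(219,10) + (22,1)
fundamental: x₁=241, y₁=11  (since 58081 − 480·121 = 1)
n=2: (241,11)∘(241,11) = (241·241+480·11·11, 241·11+11·241) = (116161,5302)

241 11
116161 5302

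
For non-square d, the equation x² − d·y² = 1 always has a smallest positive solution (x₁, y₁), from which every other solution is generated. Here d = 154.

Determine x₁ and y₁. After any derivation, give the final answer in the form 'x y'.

21295 1716

[12; 2,2,3,1,2,1,3,2,2,24] for √154; ℓ=10 ⇒ convergent index 9
a_0=12:  p_0=12·1+0=12,  q_0=12·0+1=1
…
a_2=2:  p_2=2·25+12=62,  q_2=2·2+1=5
a_3=3:  p_3=3·62+25=211,  q_3=3·5+2=17
a_4=1:  p_4=1·211+62=273,  q_4=1·17+5=22
…
a_6=1:  p_6=1·757+273=1030,  q_6=1·61+22=83
a_7=3:  p_7=3·1030+757=3847,  q_7=3·83+61=310
a_8=2:  p_8=2·3847+1030=8724,  q_8=2·310+83=703
a_9=2:  p_9=2·8724+3847=21295,  q_9=2·703+310=1716
fundamental: x₁=21295, y₁=1716  (since 453477025 − 154·2944656 = 1)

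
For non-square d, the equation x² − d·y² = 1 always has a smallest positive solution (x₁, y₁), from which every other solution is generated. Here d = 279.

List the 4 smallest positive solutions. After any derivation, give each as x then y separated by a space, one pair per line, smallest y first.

d=279: √d = [16; 1,2,2,1,2,2,1,32] (ℓ=8, even), read p_7/q_7
step 0: (16, 1)  from 16·(1,0) + (0,1)
step 1: (17, 1)  from 1·(16,1) + (1,0)
…
step 4: (167, 10)  from 1·(117,7) + (50,3)
…
step 6: (1069, 64)  from 2·(451,27) + (167,10)
step 7: (1520, 91)  from 1·(1069,64) + (451,27)
→ (1520, 91).  Check: 1520²=2310400, 279·91²=2310399, difference 1.
n=2: (1520,91)∘(1520,91) = (1520·1520+279·91·91, 1520·91+91·1520) = (4620799,276640)
n=3: (4620799,276640)∘(1520,91) = (1520·4620799+279·91·276640, 1520·276640+91·4620799) = (14047227440,840985509)
n=4: (14047227440,840985509)∘(1520,91) = (1520·14047227440+279·91·840985509, 1520·840985509+91·14047227440) = (42703566796801,2556595670720)

1520 91
4620799 276640
14047227440 840985509
42703566796801 2556595670720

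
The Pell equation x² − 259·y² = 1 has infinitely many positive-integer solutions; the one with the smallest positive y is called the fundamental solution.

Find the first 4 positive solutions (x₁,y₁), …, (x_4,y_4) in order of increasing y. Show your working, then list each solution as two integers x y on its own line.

847225 52644
1435580401249 89202625800
2432519210895520825 151149389286757356
4121782176900479681520001 256115082676856799248400

√259 = [16; 10,1,2,3,4,3,2,1,10,32, …], period ℓ=10 (even) → k=9
a_0=16:  p_0=16·1+0=16,  q_0=16·0+1=1
a_1=10:  p_1=10·16+1=161,  q_1=10·1+0=10
a_2=1:  p_2=1·161+16=177,  q_2=1·10+1=11
a_3=2:  p_3=2·177+161=515,  q_3=2·11+10=32
…
a_5=4:  p_5=4·1722+515=7403,  q_5=4·107+32=460
a_6=3:  p_6=3·7403+1722=23931,  q_6=3·460+107=1487
a_7=2:  p_7=2·23931+7403=55265,  q_7=2·1487+460=3434
a_8=1:  p_8=1·55265+23931=79196,  q_8=1·3434+1487=4921
a_9=10:  p_9=10·79196+55265=847225,  q_9=10·4921+3434=52644
(x₁, y₁) = (847225, 52644);  847225² − 259·52644² = 1 ✓
k=2:  x_2 = 847225·847225+259·52644·52644 = 1435580401249,  y_2 = 847225·52644+52644·847225 = 89202625800
k=3:  x_3 = 847225·1435580401249+259·52644·89202625800 = 2432519210895520825,  y_3 = 847225·89202625800+52644·1435580401249 = 151149389286757356
k=4:  x_4 = 847225·2432519210895520825+259·52644·151149389286757356 = 4121782176900479681520001,  y_4 = 847225·151149389286757356+52644·2432519210895520825 = 256115082676856799248400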